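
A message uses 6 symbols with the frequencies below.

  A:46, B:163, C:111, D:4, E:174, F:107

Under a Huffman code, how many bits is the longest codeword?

4

Merge the two lowest-weight nodes at each step:
merge D(4) and A(46): 50
merge 50 and F(107): 157
merge C(111) and 157: 268
merge B(163) and E(174): 337
merge 268 and 337: 605
The first pair merged (D, A) ends up deepest, at depth 4.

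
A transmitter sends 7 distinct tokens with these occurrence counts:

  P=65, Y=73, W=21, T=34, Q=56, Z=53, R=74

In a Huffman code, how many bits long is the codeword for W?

Huffman merges, smallest pair first:
merge W(21) and T(34): 55
merge Z(53) and 55: 108
merge Q(56) and P(65): 121
merge Y(73) and R(74): 147
merge 108 and 121: 229
merge 147 and 229: 376
The subtree containing W is merged 4 times, so code length = 4.

4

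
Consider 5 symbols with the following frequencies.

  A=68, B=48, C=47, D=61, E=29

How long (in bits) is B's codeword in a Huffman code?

2

Build the tree from the bottom:
combine E(29), C(47) → 76
combine B(48), D(61) → 109
combine A(68), 76 → 144
combine 109, 144 → 253
B's leaf is at depth 2, giving a 2-bit codeword.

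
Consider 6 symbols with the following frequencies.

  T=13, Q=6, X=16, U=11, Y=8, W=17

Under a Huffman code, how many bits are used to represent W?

Huffman merges, smallest pair first:
merge Q(6) and Y(8): 14
merge U(11) and T(13): 24
merge 14 and X(16): 30
merge W(17) and 24: 41
merge 30 and 41: 71
W sits 2 levels below the root, so its codeword is 2 bits.

2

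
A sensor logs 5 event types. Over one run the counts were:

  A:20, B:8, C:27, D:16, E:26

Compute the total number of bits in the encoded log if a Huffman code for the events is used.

218

Build the Huffman tree bottom-up:
B(8) + D(16) → 24
A(20) + 24 → 44
E(26) + C(27) → 53
44 + 53 → 97
Each symbol's bit-cost is frequency × depth; summing gives 218 bits (equivalently 24 + 44 + 53 + 97).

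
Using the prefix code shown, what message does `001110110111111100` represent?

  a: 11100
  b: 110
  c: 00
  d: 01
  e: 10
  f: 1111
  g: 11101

Read left to right; each codeword is recognised as soon as it completes (prefix code):
  00→c | 11101→g | 10→e | 1111→f | 11100→a
Decoded message: cgefa

cgefa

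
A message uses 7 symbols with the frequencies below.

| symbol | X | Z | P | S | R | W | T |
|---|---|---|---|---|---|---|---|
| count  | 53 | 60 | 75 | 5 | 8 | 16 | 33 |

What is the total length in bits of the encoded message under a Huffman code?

604

Greedily combine the two least-frequent nodes:
combine S(5), R(8) → 13
combine 13, W(16) → 29
combine 29, T(33) → 62
combine X(53), Z(60) → 113
combine 62, P(75) → 137
combine 113, 137 → 250
Total encoded bits = sum of merged weights = 13 + 29 + 62 + 113 + 137 + 250 = 604.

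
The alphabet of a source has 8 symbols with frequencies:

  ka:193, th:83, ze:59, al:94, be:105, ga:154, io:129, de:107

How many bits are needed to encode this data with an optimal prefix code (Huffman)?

2721

Greedily combine the two least-frequent nodes:
merge ze(59) and th(83): 142
merge al(94) and be(105): 199
merge de(107) and io(129): 236
merge 142 and ga(154): 296
merge ka(193) and 199: 392
merge 236 and 296: 532
merge 392 and 532: 924
Total encoded bits = sum of merged weights = 142 + 199 + 236 + 296 + 392 + 532 + 924 = 2721.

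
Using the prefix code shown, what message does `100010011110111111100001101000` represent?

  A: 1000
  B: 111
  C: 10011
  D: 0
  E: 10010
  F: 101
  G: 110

ACGBBADGA

Read left to right; each codeword is recognised as soon as it completes (prefix code):
  1000→A | 10011→C | 110→G | 111→B | 111→B | 1000→A | 0→D | 110→G | 1000→A
Decoded message: ACGBBADGA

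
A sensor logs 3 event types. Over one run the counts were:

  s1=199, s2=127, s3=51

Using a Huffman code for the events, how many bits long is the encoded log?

555

Merge the two smallest weights repeatedly:
s3(51) + s2(127) → 178
178 + s1(199) → 377
Each symbol's bit-cost is frequency × depth; summing gives 555 bits (equivalently 178 + 377).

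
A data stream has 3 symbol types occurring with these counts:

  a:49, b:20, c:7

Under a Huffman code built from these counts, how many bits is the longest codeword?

2

Merge the two lowest-weight nodes at each step:
c(7) + b(20) → 27
27 + a(49) → 76
Maximum depth reached is 2.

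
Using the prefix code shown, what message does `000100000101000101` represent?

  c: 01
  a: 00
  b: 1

acaaccacc

Read left to right; each codeword is recognised as soon as it completes (prefix code):
  00→a | 01→c | 00→a | 00→a | 01→c | 01→c | 00→a | 01→c | 01→c
Decoded message: acaaccacc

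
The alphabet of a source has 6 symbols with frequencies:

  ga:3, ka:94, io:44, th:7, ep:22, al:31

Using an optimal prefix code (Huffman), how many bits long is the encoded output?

413

Build the Huffman tree bottom-up:
combine ga(3), th(7) → 10
combine 10, ep(22) → 32
combine al(31), 32 → 63
combine io(44), 63 → 107
combine ka(94), 107 → 201
Total encoded bits = sum of merged weights = 10 + 32 + 63 + 107 + 201 = 413.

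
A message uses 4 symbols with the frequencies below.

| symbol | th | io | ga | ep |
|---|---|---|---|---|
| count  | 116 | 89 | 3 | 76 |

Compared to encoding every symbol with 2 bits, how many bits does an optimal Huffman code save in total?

Fixed-length: 2 bits × 284 symbols = 568 bits.
Huffman merges:
merge ga(3) and ep(76): 79
merge 79 and io(89): 168
merge th(116) and 168: 284
Huffman total = 79 + 168 + 284 = 531 bits.
Saving = 568 − 531 = 37 bits.

37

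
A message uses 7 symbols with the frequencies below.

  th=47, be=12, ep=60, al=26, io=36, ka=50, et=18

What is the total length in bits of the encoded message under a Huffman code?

Build the Huffman tree bottom-up:
be(12) + et(18) → 30
al(26) + 30 → 56
io(36) + th(47) → 83
ka(50) + 56 → 106
ep(60) + 83 → 143
106 + 143 → 249
Each symbol's bit-cost is frequency × depth; summing gives 667 bits (equivalently 30 + 56 + 83 + 106 + 143 + 249).

667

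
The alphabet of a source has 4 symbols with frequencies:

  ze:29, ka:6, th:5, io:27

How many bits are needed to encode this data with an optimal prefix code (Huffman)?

Merge the two smallest weights repeatedly:
merge th(5) and ka(6): 11
merge 11 and io(27): 38
merge ze(29) and 38: 67
Total encoded bits = sum of merged weights = 11 + 38 + 67 = 116.

116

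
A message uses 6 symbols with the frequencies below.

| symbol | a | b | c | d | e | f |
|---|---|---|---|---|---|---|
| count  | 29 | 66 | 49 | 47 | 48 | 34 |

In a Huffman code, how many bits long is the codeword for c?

2

Huffman merges, smallest pair first:
a(29) + f(34) → 63
d(47) + e(48) → 95
c(49) + 63 → 112
b(66) + 95 → 161
112 + 161 → 273
c sits 2 levels below the root, so its codeword is 2 bits.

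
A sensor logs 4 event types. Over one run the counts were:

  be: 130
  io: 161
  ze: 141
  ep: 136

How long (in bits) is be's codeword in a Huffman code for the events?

Repeatedly merge the two smallest:
merge be(130) and ep(136): 266
merge ze(141) and io(161): 302
merge 266 and 302: 568
The subtree containing be is merged 2 times, so code length = 2.

2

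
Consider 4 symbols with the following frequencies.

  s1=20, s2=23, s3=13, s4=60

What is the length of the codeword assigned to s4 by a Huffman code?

1

Huffman merges, smallest pair first:
s3(13) + s1(20) → 33
s2(23) + 33 → 56
56 + s4(60) → 116
s4 is a child of the root — depth 1, so its codeword is a single bit.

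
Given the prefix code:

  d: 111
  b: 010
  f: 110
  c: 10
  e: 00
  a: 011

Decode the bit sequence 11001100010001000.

faebece

Read left to right; each codeword is recognised as soon as it completes (prefix code):
  110→f | 011→a | 00→e | 010→b | 00→e | 10→c | 00→e
Decoded message: faebece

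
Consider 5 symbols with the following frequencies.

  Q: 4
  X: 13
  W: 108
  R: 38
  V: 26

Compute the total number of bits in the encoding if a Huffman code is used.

Build the Huffman tree bottom-up:
combine Q(4), X(13) → 17
combine 17, V(26) → 43
combine R(38), 43 → 81
combine 81, W(108) → 189
Each symbol's bit-cost is frequency × depth; summing gives 330 bits (equivalently 17 + 43 + 81 + 189).

330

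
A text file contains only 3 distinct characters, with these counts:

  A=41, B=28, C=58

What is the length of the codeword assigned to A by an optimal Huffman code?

Huffman merges, smallest pair first:
combine B(28), A(41) → 69
combine C(58), 69 → 127
A's leaf is at depth 2, giving a 2-bit codeword.

2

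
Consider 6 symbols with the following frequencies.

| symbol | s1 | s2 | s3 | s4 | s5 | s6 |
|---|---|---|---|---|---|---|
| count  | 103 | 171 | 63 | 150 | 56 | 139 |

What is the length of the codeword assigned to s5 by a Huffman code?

4

Huffman merges, smallest pair first:
merge s5(56) and s3(63): 119
merge s1(103) and 119: 222
merge s6(139) and s4(150): 289
merge s2(171) and 222: 393
merge 289 and 393: 682
The subtree containing s5 is merged 4 times, so code length = 4.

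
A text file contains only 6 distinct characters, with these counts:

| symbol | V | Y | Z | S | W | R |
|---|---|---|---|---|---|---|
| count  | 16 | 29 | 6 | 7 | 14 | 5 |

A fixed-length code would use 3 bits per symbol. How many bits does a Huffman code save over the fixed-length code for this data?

48

Fixed-length: 3 bits × 77 symbols = 231 bits.
Huffman merges:
merge R(5) and Z(6): 11
merge S(7) and 11: 18
merge W(14) and V(16): 30
merge 18 and Y(29): 47
merge 30 and 47: 77
Huffman total = 11 + 18 + 30 + 47 + 77 = 183 bits.
Saving = 231 − 183 = 48 bits.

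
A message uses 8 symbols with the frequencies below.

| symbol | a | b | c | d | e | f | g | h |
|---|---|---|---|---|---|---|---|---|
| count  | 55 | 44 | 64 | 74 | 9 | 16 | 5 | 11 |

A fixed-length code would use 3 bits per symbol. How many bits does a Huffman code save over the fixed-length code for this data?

Fixed-length: 3 bits × 278 symbols = 834 bits.
Huffman merges:
merge g(5) and e(9): 14
merge h(11) and 14: 25
merge f(16) and 25: 41
merge 41 and b(44): 85
merge a(55) and c(64): 119
merge d(74) and 85: 159
merge 119 and 159: 278
Huffman total = 14 + 25 + 41 + 85 + 119 + 159 + 278 = 721 bits.
Saving = 834 − 721 = 113 bits.

113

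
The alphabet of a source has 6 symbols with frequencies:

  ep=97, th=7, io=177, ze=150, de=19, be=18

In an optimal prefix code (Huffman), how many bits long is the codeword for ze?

2

Repeatedly merge the two smallest:
merge th(7) and be(18): 25
merge de(19) and 25: 44
merge 44 and ep(97): 141
merge 141 and ze(150): 291
merge io(177) and 291: 468
ze sits 2 levels below the root, so its codeword is 2 bits.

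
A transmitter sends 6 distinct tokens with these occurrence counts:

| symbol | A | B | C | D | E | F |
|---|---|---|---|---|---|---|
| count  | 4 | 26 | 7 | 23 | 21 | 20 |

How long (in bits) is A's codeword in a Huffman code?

Build the tree from the bottom:
A(4) + C(7) → 11
11 + F(20) → 31
E(21) + D(23) → 44
B(26) + 31 → 57
44 + 57 → 101
The subtree containing A is merged 4 times, so code length = 4.

4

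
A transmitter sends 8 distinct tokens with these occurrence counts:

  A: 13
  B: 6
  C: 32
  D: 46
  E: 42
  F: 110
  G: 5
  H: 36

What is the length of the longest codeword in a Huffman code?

Merge the two lowest-weight nodes at each step:
merge G(5) and B(6): 11
merge 11 and A(13): 24
merge 24 and C(32): 56
merge H(36) and E(42): 78
merge D(46) and 56: 102
merge 78 and 102: 180
merge F(110) and 180: 290
The rarest symbols sit at the bottom; the longest codeword is 6 bits.

6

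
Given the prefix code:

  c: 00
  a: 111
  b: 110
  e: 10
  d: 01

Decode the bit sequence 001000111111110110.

cecaabb

Read left to right; each codeword is recognised as soon as it completes (prefix code):
  00→c | 10→e | 00→c | 111→a | 111→a | 110→b | 110→b
Decoded message: cecaabb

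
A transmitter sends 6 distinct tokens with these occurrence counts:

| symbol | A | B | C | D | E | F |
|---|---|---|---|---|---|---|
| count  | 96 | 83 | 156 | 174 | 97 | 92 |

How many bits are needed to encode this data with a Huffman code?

Build the Huffman tree bottom-up:
merge B(83) and F(92): 175
merge A(96) and E(97): 193
merge C(156) and D(174): 330
merge 175 and 193: 368
merge 330 and 368: 698
Total encoded bits = sum of merged weights = 175 + 193 + 330 + 368 + 698 = 1764.

1764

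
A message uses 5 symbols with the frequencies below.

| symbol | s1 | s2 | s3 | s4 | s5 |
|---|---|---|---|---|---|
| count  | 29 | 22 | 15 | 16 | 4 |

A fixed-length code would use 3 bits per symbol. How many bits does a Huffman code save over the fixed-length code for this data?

Fixed-length: 3 bits × 86 symbols = 258 bits.
Huffman merges:
combine s5(4), s3(15) → 19
combine s4(16), 19 → 35
combine s2(22), s1(29) → 51
combine 35, 51 → 86
Huffman total = 19 + 35 + 51 + 86 = 191 bits.
Saving = 258 − 191 = 67 bits.

67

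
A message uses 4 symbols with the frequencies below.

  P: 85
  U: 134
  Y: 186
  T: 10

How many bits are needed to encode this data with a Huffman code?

Merge the two smallest weights repeatedly:
T(10) + P(85) → 95
95 + U(134) → 229
Y(186) + 229 → 415
The encoded length is the sum of every internal node's weight: 95 + 229 + 415 = 739 bits.

739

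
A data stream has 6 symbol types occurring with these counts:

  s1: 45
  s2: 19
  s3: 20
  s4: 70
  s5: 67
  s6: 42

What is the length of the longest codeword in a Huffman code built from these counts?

Merge the two lowest-weight nodes at each step:
s2(19) + s3(20) → 39
39 + s6(42) → 81
s1(45) + s5(67) → 112
s4(70) + 81 → 151
112 + 151 → 263
The first pair merged (s2, s3) ends up deepest, at depth 4.

4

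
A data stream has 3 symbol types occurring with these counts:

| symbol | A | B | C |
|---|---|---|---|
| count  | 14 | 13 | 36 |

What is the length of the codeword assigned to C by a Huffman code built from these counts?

1

Build the tree from the bottom:
combine B(13), A(14) → 27
combine 27, C(36) → 63
C sits one level below the root: a 1-bit codeword.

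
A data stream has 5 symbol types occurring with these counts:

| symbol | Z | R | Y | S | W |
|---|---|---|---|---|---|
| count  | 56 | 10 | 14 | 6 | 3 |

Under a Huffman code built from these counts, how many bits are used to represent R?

3

Build the tree from the bottom:
merge W(3) and S(6): 9
merge 9 and R(10): 19
merge Y(14) and 19: 33
merge 33 and Z(56): 89
R's leaf is at depth 3, giving a 3-bit codeword.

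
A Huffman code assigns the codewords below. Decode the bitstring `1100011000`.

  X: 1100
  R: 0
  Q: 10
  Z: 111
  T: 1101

XRXR

Read left to right; each codeword is recognised as soon as it completes (prefix code):
  1100→X | 0→R | 1100→X | 0→R
Decoded message: XRXR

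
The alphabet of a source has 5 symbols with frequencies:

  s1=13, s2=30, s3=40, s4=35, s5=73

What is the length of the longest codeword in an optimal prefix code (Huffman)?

3

Merge the two lowest-weight nodes at each step:
combine s1(13), s2(30) → 43
combine s4(35), s3(40) → 75
combine 43, s5(73) → 116
combine 75, 116 → 191
The first pair merged (s1, s2) ends up deepest, at depth 3.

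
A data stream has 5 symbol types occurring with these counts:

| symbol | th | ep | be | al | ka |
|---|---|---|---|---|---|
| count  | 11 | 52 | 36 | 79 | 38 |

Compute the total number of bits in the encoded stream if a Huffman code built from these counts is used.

479

Greedily combine the two least-frequent nodes:
th(11) + be(36) → 47
ka(38) + 47 → 85
ep(52) + al(79) → 131
85 + 131 → 216
Each symbol's bit-cost is frequency × depth; summing gives 479 bits (equivalently 47 + 85 + 131 + 216).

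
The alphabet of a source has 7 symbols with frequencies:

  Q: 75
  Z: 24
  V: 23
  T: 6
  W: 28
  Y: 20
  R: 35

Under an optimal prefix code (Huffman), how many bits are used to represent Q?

2

Build the tree from the bottom:
T(6) + Y(20) → 26
V(23) + Z(24) → 47
26 + W(28) → 54
R(35) + 47 → 82
54 + Q(75) → 129
82 + 129 → 211
Q's leaf is at depth 2, giving a 2-bit codeword.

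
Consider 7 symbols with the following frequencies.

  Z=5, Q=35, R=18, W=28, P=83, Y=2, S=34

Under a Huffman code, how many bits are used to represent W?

Huffman merges, smallest pair first:
Y(2) + Z(5) → 7
7 + R(18) → 25
25 + W(28) → 53
S(34) + Q(35) → 69
53 + 69 → 122
P(83) + 122 → 205
W's leaf is at depth 3, giving a 3-bit codeword.

3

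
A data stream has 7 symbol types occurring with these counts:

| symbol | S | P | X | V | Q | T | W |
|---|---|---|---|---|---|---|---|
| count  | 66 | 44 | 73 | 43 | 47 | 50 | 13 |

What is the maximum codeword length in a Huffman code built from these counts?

Merge the two lowest-weight nodes at each step:
merge W(13) and V(43): 56
merge P(44) and Q(47): 91
merge T(50) and 56: 106
merge S(66) and X(73): 139
merge 91 and 106: 197
merge 139 and 197: 336
Maximum depth reached is 4.

4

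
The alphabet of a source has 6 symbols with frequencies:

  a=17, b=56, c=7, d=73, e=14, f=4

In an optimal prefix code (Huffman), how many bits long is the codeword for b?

Huffman merges, smallest pair first:
f(4) + c(7) → 11
11 + e(14) → 25
a(17) + 25 → 42
42 + b(56) → 98
d(73) + 98 → 171
b sits 2 levels below the root, so its codeword is 2 bits.

2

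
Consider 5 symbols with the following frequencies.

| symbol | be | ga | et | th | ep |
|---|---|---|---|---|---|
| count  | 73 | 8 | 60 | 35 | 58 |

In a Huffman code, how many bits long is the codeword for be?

2

Repeatedly merge the two smallest:
combine ga(8), th(35) → 43
combine 43, ep(58) → 101
combine et(60), be(73) → 133
combine 101, 133 → 234
be's leaf is at depth 2, giving a 2-bit codeword.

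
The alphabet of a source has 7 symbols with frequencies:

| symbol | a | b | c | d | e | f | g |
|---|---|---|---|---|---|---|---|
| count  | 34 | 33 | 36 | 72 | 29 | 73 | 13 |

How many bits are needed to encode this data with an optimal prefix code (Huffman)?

Build the Huffman tree bottom-up:
combine g(13), e(29) → 42
combine b(33), a(34) → 67
combine c(36), 42 → 78
combine 67, d(72) → 139
combine f(73), 78 → 151
combine 139, 151 → 290
The encoded length is the sum of every internal node's weight: 42 + 67 + 78 + 139 + 151 + 290 = 767 bits.

767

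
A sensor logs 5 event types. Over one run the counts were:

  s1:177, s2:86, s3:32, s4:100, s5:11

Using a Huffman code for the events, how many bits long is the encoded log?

807

Build the Huffman tree bottom-up:
merge s5(11) and s3(32): 43
merge 43 and s2(86): 129
merge s4(100) and 129: 229
merge s1(177) and 229: 406
The encoded length is the sum of every internal node's weight: 43 + 129 + 229 + 406 = 807 bits.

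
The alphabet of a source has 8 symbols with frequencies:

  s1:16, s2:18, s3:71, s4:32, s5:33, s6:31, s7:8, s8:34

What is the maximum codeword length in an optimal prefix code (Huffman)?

4

Merge the two lowest-weight nodes at each step:
merge s7(8) and s1(16): 24
merge s2(18) and 24: 42
merge s6(31) and s4(32): 63
merge s5(33) and s8(34): 67
merge 42 and 63: 105
merge 67 and s3(71): 138
merge 105 and 138: 243
The rarest symbols sit at the bottom; the longest codeword is 4 bits.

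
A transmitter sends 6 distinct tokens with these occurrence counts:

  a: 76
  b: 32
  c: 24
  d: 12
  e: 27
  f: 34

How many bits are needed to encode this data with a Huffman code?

499

Greedily combine the two least-frequent nodes:
merge d(12) and c(24): 36
merge e(27) and b(32): 59
merge f(34) and 36: 70
merge 59 and 70: 129
merge a(76) and 129: 205
The encoded length is the sum of every internal node's weight: 36 + 59 + 70 + 129 + 205 = 499 bits.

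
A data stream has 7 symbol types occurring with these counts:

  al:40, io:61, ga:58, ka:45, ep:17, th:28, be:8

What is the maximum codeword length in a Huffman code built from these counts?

Merge the two lowest-weight nodes at each step:
merge be(8) and ep(17): 25
merge 25 and th(28): 53
merge al(40) and ka(45): 85
merge 53 and ga(58): 111
merge io(61) and 85: 146
merge 111 and 146: 257
The rarest symbols sit at the bottom; the longest codeword is 4 bits.

4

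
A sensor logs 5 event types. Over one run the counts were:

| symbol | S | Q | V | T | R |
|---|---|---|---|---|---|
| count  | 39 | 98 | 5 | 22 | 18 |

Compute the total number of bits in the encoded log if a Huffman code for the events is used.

334

Greedily combine the two least-frequent nodes:
V(5) + R(18) → 23
T(22) + 23 → 45
S(39) + 45 → 84
84 + Q(98) → 182
The encoded length is the sum of every internal node's weight: 23 + 45 + 84 + 182 = 334 bits.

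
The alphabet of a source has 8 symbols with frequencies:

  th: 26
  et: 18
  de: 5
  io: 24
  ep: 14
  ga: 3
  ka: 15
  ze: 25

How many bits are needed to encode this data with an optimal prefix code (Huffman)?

Greedily combine the two least-frequent nodes:
ga(3) + de(5) → 8
8 + ep(14) → 22
ka(15) + et(18) → 33
22 + io(24) → 46
ze(25) + th(26) → 51
33 + 46 → 79
51 + 79 → 130
Each symbol's bit-cost is frequency × depth; summing gives 369 bits (equivalently 8 + 22 + 33 + 46 + 51 + 79 + 130).

369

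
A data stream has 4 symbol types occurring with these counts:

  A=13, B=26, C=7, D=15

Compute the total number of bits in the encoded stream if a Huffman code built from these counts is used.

Greedily combine the two least-frequent nodes:
C(7) + A(13) → 20
D(15) + 20 → 35
B(26) + 35 → 61
The encoded length is the sum of every internal node's weight: 20 + 35 + 61 = 116 bits.

116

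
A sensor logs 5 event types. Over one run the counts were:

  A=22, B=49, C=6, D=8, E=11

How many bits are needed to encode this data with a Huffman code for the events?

Build the Huffman tree bottom-up:
merge C(6) and D(8): 14
merge E(11) and 14: 25
merge A(22) and 25: 47
merge 47 and B(49): 96
Each symbol's bit-cost is frequency × depth; summing gives 182 bits (equivalently 14 + 25 + 47 + 96).

182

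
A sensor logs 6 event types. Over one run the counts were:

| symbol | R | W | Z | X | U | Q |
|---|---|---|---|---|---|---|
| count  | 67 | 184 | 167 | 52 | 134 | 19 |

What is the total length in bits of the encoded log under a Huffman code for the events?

1455

Merge the two smallest weights repeatedly:
Q(19) + X(52) → 71
R(67) + 71 → 138
U(134) + 138 → 272
Z(167) + W(184) → 351
272 + 351 → 623
Total encoded bits = sum of merged weights = 71 + 138 + 272 + 351 + 623 = 1455.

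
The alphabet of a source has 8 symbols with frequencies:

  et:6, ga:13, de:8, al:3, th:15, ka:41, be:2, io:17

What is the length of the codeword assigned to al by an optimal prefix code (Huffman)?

Repeatedly merge the two smallest:
combine be(2), al(3) → 5
combine 5, et(6) → 11
combine de(8), 11 → 19
combine ga(13), th(15) → 28
combine io(17), 19 → 36
combine 28, 36 → 64
combine ka(41), 64 → 105
The subtree containing al is merged 6 times, so code length = 6.

6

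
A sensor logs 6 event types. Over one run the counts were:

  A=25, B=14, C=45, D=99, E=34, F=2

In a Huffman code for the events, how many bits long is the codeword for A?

4

Huffman merges, smallest pair first:
merge F(2) and B(14): 16
merge 16 and A(25): 41
merge E(34) and 41: 75
merge C(45) and 75: 120
merge D(99) and 120: 219
A's leaf is at depth 4, giving a 4-bit codeword.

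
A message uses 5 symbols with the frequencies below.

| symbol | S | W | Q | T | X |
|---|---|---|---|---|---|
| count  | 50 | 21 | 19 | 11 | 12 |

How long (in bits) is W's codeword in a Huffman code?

3

Huffman merges, smallest pair first:
merge T(11) and X(12): 23
merge Q(19) and W(21): 40
merge 23 and 40: 63
merge S(50) and 63: 113
W's leaf is at depth 3, giving a 3-bit codeword.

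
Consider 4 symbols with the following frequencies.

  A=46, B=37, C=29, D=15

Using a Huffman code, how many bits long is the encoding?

Build the Huffman tree bottom-up:
merge D(15) and C(29): 44
merge B(37) and 44: 81
merge A(46) and 81: 127
Each symbol's bit-cost is frequency × depth; summing gives 252 bits (equivalently 44 + 81 + 127).

252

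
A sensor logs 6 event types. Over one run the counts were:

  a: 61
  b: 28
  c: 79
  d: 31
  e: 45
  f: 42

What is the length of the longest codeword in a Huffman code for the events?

Merge the two lowest-weight nodes at each step:
b(28) + d(31) → 59
f(42) + e(45) → 87
59 + a(61) → 120
c(79) + 87 → 166
120 + 166 → 286
The rarest symbols sit at the bottom; the longest codeword is 3 bits.

3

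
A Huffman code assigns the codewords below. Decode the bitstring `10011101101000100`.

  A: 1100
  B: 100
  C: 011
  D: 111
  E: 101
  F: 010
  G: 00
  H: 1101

BDCFGB

Read left to right; each codeword is recognised as soon as it completes (prefix code):
  100→B | 111→D | 011→C | 010→F | 00→G | 100→B
Decoded message: BDCFGB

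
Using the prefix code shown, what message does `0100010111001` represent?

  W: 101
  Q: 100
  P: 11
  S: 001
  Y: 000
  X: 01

XYWPS

Read left to right; each codeword is recognised as soon as it completes (prefix code):
  01→X | 000→Y | 101→W | 11→P | 001→S
Decoded message: XYWPS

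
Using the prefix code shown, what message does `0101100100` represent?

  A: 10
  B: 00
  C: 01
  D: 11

Read left to right; each codeword is recognised as soon as it completes (prefix code):
  01→C | 01→C | 10→A | 01→C | 00→B
Decoded message: CCACB

CCACB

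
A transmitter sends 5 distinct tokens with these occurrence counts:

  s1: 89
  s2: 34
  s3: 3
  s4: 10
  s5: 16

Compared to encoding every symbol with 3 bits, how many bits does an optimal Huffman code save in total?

199

Fixed-length: 3 bits × 152 symbols = 456 bits.
Huffman merges:
combine s3(3), s4(10) → 13
combine 13, s5(16) → 29
combine 29, s2(34) → 63
combine 63, s1(89) → 152
Huffman total = 13 + 29 + 63 + 152 = 257 bits.
Saving = 456 − 257 = 199 bits.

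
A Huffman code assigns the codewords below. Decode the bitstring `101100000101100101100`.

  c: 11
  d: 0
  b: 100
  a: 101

Read left to right; each codeword is recognised as soon as it completes (prefix code):
  101→a | 100→b | 0→d | 0→d | 0→d | 101→a | 100→b | 101→a | 100→b
Decoded message: abdddabab

abdddabab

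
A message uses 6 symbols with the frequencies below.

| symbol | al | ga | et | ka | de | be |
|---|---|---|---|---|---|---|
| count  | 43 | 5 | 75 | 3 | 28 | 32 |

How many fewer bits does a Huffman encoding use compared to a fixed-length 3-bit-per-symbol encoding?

Fixed-length: 3 bits × 186 symbols = 558 bits.
Huffman merges:
combine ka(3), ga(5) → 8
combine 8, de(28) → 36
combine be(32), 36 → 68
combine al(43), 68 → 111
combine et(75), 111 → 186
Huffman total = 8 + 36 + 68 + 111 + 186 = 409 bits.
Saving = 558 − 409 = 149 bits.

149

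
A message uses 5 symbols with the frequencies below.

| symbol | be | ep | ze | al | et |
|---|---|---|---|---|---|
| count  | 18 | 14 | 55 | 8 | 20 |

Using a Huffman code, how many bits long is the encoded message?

Greedily combine the two least-frequent nodes:
combine al(8), ep(14) → 22
combine be(18), et(20) → 38
combine 22, 38 → 60
combine ze(55), 60 → 115
Each symbol's bit-cost is frequency × depth; summing gives 235 bits (equivalently 22 + 38 + 60 + 115).

235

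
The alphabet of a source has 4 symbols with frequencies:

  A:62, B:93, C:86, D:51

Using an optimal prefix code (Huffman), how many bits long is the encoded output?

584

Greedily combine the two least-frequent nodes:
combine D(51), A(62) → 113
combine C(86), B(93) → 179
combine 113, 179 → 292
Total encoded bits = sum of merged weights = 113 + 179 + 292 = 584.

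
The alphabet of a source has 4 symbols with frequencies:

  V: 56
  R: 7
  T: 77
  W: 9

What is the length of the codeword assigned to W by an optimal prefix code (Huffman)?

Huffman merges, smallest pair first:
R(7) + W(9) → 16
16 + V(56) → 72
72 + T(77) → 149
W sits 3 levels below the root, so its codeword is 3 bits.

3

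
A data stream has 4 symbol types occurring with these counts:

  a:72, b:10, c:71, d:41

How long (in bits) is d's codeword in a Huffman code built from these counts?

3

Repeatedly merge the two smallest:
combine b(10), d(41) → 51
combine 51, c(71) → 122
combine a(72), 122 → 194
d sits 3 levels below the root, so its codeword is 3 bits.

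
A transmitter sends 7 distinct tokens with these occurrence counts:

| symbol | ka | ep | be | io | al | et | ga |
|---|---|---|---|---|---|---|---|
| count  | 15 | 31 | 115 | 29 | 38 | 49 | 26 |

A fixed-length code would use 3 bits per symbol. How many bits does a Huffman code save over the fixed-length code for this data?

129

Fixed-length: 3 bits × 303 symbols = 909 bits.
Huffman merges:
ka(15) + ga(26) → 41
io(29) + ep(31) → 60
al(38) + 41 → 79
et(49) + 60 → 109
79 + 109 → 188
be(115) + 188 → 303
Huffman total = 41 + 60 + 79 + 109 + 188 + 303 = 780 bits.
Saving = 909 − 780 = 129 bits.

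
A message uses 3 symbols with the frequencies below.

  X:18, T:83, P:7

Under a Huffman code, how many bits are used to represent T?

1

Build the tree from the bottom:
combine P(7), X(18) → 25
combine 25, T(83) → 108
T is a child of the root — depth 1, so its codeword is a single bit.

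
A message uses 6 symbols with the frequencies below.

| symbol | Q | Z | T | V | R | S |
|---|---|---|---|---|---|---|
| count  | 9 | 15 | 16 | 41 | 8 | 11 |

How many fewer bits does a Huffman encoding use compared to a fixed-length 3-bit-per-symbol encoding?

65

Fixed-length: 3 bits × 100 symbols = 300 bits.
Huffman merges:
merge R(8) and Q(9): 17
merge S(11) and Z(15): 26
merge T(16) and 17: 33
merge 26 and 33: 59
merge V(41) and 59: 100
Huffman total = 17 + 26 + 33 + 59 + 100 = 235 bits.
Saving = 300 − 235 = 65 bits.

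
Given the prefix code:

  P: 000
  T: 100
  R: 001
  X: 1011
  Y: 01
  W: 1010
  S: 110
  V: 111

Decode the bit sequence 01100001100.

Read left to right; each codeword is recognised as soon as it completes (prefix code):
  01→Y | 100→T | 001→R | 100→T
Decoded message: YTRT

YTRT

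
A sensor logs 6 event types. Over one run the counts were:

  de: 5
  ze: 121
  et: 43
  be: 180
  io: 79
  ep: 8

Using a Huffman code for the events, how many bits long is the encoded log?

Merge the two smallest weights repeatedly:
merge de(5) and ep(8): 13
merge 13 and et(43): 56
merge 56 and io(79): 135
merge ze(121) and 135: 256
merge be(180) and 256: 436
Each symbol's bit-cost is frequency × depth; summing gives 896 bits (equivalently 13 + 56 + 135 + 256 + 436).

896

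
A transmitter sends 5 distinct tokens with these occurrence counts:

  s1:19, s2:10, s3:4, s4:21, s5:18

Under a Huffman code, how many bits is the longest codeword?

3

Merge the two lowest-weight nodes at each step:
s3(4) + s2(10) → 14
14 + s5(18) → 32
s1(19) + s4(21) → 40
32 + 40 → 72
The rarest symbols sit at the bottom; the longest codeword is 3 bits.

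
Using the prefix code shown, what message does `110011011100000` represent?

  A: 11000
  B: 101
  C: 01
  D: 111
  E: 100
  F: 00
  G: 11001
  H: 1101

GBAF

Read left to right; each codeword is recognised as soon as it completes (prefix code):
  11001→G | 101→B | 11000→A | 00→F
Decoded message: GBAF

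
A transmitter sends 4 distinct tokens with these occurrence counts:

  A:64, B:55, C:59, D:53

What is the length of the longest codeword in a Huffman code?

2

Merge the two lowest-weight nodes at each step:
D(53) + B(55) → 108
C(59) + A(64) → 123
108 + 123 → 231
The rarest symbols sit at the bottom; the longest codeword is 2 bits.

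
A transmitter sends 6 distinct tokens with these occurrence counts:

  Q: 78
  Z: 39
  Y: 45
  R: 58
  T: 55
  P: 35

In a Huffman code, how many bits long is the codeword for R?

2

Huffman merges, smallest pair first:
P(35) + Z(39) → 74
Y(45) + T(55) → 100
R(58) + 74 → 132
Q(78) + 100 → 178
132 + 178 → 310
The subtree containing R is merged 2 times, so code length = 2.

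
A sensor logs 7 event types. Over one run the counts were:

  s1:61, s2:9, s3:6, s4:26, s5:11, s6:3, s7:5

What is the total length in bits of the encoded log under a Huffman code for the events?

Merge the two smallest weights repeatedly:
s6(3) + s7(5) → 8
s3(6) + 8 → 14
s2(9) + s5(11) → 20
14 + 20 → 34
s4(26) + 34 → 60
60 + s1(61) → 121
Each symbol's bit-cost is frequency × depth; summing gives 257 bits (equivalently 8 + 14 + 20 + 34 + 60 + 121).

257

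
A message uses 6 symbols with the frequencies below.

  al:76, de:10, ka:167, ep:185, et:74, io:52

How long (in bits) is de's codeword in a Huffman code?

Huffman merges, smallest pair first:
de(10) + io(52) → 62
62 + et(74) → 136
al(76) + 136 → 212
ka(167) + ep(185) → 352
212 + 352 → 564
The subtree containing de is merged 4 times, so code length = 4.

4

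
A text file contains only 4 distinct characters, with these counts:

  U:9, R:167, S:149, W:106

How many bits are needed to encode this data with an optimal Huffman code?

810

Build the Huffman tree bottom-up:
combine U(9), W(106) → 115
combine 115, S(149) → 264
combine R(167), 264 → 431
The encoded length is the sum of every internal node's weight: 115 + 264 + 431 = 810 bits.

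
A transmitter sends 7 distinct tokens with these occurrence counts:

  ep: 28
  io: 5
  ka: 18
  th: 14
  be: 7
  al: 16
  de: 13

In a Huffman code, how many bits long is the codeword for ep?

2

Build the tree from the bottom:
combine io(5), be(7) → 12
combine 12, de(13) → 25
combine th(14), al(16) → 30
combine ka(18), 25 → 43
combine ep(28), 30 → 58
combine 43, 58 → 101
ep sits 2 levels below the root, so its codeword is 2 bits.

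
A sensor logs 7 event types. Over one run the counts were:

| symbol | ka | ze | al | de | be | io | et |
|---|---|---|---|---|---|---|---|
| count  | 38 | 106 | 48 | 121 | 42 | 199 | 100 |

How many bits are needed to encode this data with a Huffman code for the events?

1722

Build the Huffman tree bottom-up:
ka(38) + be(42) → 80
al(48) + 80 → 128
et(100) + ze(106) → 206
de(121) + 128 → 249
io(199) + 206 → 405
249 + 405 → 654
Total encoded bits = sum of merged weights = 80 + 128 + 206 + 249 + 405 + 654 = 1722.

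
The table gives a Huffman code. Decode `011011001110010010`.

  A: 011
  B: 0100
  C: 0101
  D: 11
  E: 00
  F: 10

AAEDFBF

Read left to right; each codeword is recognised as soon as it completes (prefix code):
  011→A | 011→A | 00→E | 11→D | 10→F | 0100→B | 10→F
Decoded message: AAEDFBF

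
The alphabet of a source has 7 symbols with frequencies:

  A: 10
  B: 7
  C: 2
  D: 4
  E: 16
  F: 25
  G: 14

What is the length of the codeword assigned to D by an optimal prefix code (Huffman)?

5

Huffman merges, smallest pair first:
C(2) + D(4) → 6
6 + B(7) → 13
A(10) + 13 → 23
G(14) + E(16) → 30
23 + F(25) → 48
30 + 48 → 78
D sits 5 levels below the root, so its codeword is 5 bits.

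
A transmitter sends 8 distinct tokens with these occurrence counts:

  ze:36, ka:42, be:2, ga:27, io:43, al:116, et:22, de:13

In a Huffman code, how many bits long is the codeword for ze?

4

Repeatedly merge the two smallest:
be(2) + de(13) → 15
15 + et(22) → 37
ga(27) + ze(36) → 63
37 + ka(42) → 79
io(43) + 63 → 106
79 + 106 → 185
al(116) + 185 → 301
The subtree containing ze is merged 4 times, so code length = 4.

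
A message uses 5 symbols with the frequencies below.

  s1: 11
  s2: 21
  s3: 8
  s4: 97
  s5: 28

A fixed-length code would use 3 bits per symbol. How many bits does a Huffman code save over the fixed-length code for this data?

203

Fixed-length: 3 bits × 165 symbols = 495 bits.
Huffman merges:
s3(8) + s1(11) → 19
19 + s2(21) → 40
s5(28) + 40 → 68
68 + s4(97) → 165
Huffman total = 19 + 40 + 68 + 165 = 292 bits.
Saving = 495 − 292 = 203 bits.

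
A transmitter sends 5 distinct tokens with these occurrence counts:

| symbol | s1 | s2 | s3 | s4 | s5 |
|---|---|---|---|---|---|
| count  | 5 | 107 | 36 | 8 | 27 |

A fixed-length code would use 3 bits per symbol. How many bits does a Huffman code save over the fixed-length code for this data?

237

Fixed-length: 3 bits × 183 symbols = 549 bits.
Huffman merges:
combine s1(5), s4(8) → 13
combine 13, s5(27) → 40
combine s3(36), 40 → 76
combine 76, s2(107) → 183
Huffman total = 13 + 40 + 76 + 183 = 312 bits.
Saving = 549 − 312 = 237 bits.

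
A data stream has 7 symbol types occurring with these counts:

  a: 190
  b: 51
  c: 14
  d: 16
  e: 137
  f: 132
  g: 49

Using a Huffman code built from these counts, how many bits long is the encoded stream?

Merge the two smallest weights repeatedly:
merge c(14) and d(16): 30
merge 30 and g(49): 79
merge b(51) and 79: 130
merge 130 and f(132): 262
merge e(137) and a(190): 327
merge 262 and 327: 589
Each symbol's bit-cost is frequency × depth; summing gives 1417 bits (equivalently 30 + 79 + 130 + 262 + 327 + 589).

1417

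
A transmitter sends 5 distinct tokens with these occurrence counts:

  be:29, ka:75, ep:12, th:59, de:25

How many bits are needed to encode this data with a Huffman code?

Build the Huffman tree bottom-up:
merge ep(12) and de(25): 37
merge be(29) and 37: 66
merge th(59) and 66: 125
merge ka(75) and 125: 200
The encoded length is the sum of every internal node's weight: 37 + 66 + 125 + 200 = 428 bits.

428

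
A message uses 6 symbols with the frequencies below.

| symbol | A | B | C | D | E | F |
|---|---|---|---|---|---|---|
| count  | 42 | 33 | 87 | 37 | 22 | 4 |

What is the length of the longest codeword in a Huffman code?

Merge the two lowest-weight nodes at each step:
F(4) + E(22) → 26
26 + B(33) → 59
D(37) + A(42) → 79
59 + 79 → 138
C(87) + 138 → 225
The rarest symbols sit at the bottom; the longest codeword is 4 bits.

4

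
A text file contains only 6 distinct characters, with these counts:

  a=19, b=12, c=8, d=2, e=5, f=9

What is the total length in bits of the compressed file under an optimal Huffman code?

Merge the two smallest weights repeatedly:
d(2) + e(5) → 7
7 + c(8) → 15
f(9) + b(12) → 21
15 + a(19) → 34
21 + 34 → 55
Total encoded bits = sum of merged weights = 7 + 15 + 21 + 34 + 55 = 132.

132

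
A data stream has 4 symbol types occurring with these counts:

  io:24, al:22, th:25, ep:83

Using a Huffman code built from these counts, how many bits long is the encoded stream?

Merge the two smallest weights repeatedly:
al(22) + io(24) → 46
th(25) + 46 → 71
71 + ep(83) → 154
Each symbol's bit-cost is frequency × depth; summing gives 271 bits (equivalently 46 + 71 + 154).

271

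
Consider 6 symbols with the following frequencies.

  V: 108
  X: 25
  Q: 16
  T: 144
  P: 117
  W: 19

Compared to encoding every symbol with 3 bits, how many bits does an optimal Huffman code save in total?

334

Fixed-length: 3 bits × 429 symbols = 1287 bits.
Huffman merges:
Q(16) + W(19) → 35
X(25) + 35 → 60
60 + V(108) → 168
P(117) + T(144) → 261
168 + 261 → 429
Huffman total = 35 + 60 + 168 + 261 + 429 = 953 bits.
Saving = 1287 − 953 = 334 bits.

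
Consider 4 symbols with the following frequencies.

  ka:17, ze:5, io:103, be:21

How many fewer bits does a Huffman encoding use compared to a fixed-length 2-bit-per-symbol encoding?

Fixed-length: 2 bits × 146 symbols = 292 bits.
Huffman merges:
combine ze(5), ka(17) → 22
combine be(21), 22 → 43
combine 43, io(103) → 146
Huffman total = 22 + 43 + 146 = 211 bits.
Saving = 292 − 211 = 81 bits.

81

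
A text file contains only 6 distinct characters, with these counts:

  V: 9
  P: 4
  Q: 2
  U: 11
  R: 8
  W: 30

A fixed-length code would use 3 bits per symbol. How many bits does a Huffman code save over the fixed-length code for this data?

Fixed-length: 3 bits × 64 symbols = 192 bits.
Huffman merges:
Q(2) + P(4) → 6
6 + R(8) → 14
V(9) + U(11) → 20
14 + 20 → 34
W(30) + 34 → 64
Huffman total = 6 + 14 + 20 + 34 + 64 = 138 bits.
Saving = 192 − 138 = 54 bits.

54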